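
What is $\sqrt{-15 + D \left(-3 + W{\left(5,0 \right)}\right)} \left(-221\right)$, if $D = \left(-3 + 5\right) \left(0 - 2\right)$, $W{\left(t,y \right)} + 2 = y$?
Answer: $- 221 \sqrt{5} \approx -494.17$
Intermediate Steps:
$W{\left(t,y \right)} = -2 + y$
$D = -4$ ($D = 2 \left(-2\right) = -4$)
$\sqrt{-15 + D \left(-3 + W{\left(5,0 \right)}\right)} \left(-221\right) = \sqrt{-15 - 4 \left(-3 + \left(-2 + 0\right)\right)} \left(-221\right) = \sqrt{-15 - 4 \left(-3 - 2\right)} \left(-221\right) = \sqrt{-15 - -20} \left(-221\right) = \sqrt{-15 + 20} \left(-221\right) = \sqrt{5} \left(-221\right) = - 221 \sqrt{5}$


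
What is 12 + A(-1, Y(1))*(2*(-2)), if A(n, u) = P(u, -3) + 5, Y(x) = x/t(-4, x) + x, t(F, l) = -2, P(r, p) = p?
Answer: 4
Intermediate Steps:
Y(x) = x/2 (Y(x) = x/(-2) + x = x*(-½) + x = -x/2 + x = x/2)
A(n, u) = 2 (A(n, u) = -3 + 5 = 2)
12 + A(-1, Y(1))*(2*(-2)) = 12 + 2*(2*(-2)) = 12 + 2*(-4) = 12 - 8 = 4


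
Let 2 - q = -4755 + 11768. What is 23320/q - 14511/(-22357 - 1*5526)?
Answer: -548494939/195487713 ≈ -2.8058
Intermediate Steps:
q = -7011 (q = 2 - (-4755 + 11768) = 2 - 1*7013 = 2 - 7013 = -7011)
23320/q - 14511/(-22357 - 1*5526) = 23320/(-7011) - 14511/(-22357 - 1*5526) = 23320*(-1/7011) - 14511/(-22357 - 5526) = -23320/7011 - 14511/(-27883) = -23320/7011 - 14511*(-1/27883) = -23320/7011 + 14511/27883 = -548494939/195487713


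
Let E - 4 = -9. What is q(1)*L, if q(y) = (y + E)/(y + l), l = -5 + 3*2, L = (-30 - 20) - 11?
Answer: 122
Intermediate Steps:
E = -5 (E = 4 - 9 = -5)
L = -61 (L = -50 - 11 = -61)
l = 1 (l = -5 + 6 = 1)
q(y) = (-5 + y)/(1 + y) (q(y) = (y - 5)/(y + 1) = (-5 + y)/(1 + y))
q(1)*L = ((-5 + 1)/(1 + 1))*(-61) = (-4/2)*(-61) = ((½)*(-4))*(-61) = -2*(-61) = 122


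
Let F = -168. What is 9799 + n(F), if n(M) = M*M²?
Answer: -4731833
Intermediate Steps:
n(M) = M³
9799 + n(F) = 9799 + (-168)³ = 9799 - 4741632 = -4731833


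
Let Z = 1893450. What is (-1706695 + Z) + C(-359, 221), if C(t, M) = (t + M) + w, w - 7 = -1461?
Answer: 185163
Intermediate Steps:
w = -1454 (w = 7 - 1461 = -1454)
C(t, M) = -1454 + M + t (C(t, M) = (t + M) - 1454 = (M + t) - 1454 = -1454 + M + t)
(-1706695 + Z) + C(-359, 221) = (-1706695 + 1893450) + (-1454 + 221 - 359) = 186755 - 1592 = 185163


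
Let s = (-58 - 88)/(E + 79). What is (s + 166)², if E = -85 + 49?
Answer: 48888064/1849 ≈ 26440.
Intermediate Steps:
E = -36
s = -146/43 (s = (-58 - 88)/(-36 + 79) = -146/43 ≈ -3.3953)
(s + 166)² = (-146/43 + 166)² = (6992/43)² = 48888064/1849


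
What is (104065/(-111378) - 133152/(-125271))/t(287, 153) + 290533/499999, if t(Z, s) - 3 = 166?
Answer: 26437063736455/45437941478774 ≈ 0.58183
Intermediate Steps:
t(Z, s) = 169 (t(Z, s) = 3 + 166 = 169)
(104065/(-111378) - 133152/(-125271))/t(287, 153) + 290533/499999 = (104065/(-111378) - 133152/(-125271))/169 + 290533/499999 = (104065*(-1/111378) - 133152*(-1/125271))*(1/169) + 290533*(1/499999) = (-104065/111378 + 44384/41757)*(1/169) + 290533/499999 = (66439883/516756794)*(1/169) + 290533/499999 = 66439883/87331898186 + 290533/499999 = 26437063736455/45437941478774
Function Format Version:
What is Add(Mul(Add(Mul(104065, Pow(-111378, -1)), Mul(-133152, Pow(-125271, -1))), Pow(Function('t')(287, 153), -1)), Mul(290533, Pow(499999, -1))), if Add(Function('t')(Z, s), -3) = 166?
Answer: Rational(26437063736455, 45437941478774) ≈ 0.58183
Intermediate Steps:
Function('t')(Z, s) = 169 (Function('t')(Z, s) = Add(3, 166) = 169)
Add(Mul(Add(Mul(104065, Pow(-111378, -1)), Mul(-133152, Pow(-125271, -1))), Pow(Function('t')(287, 153), -1)), Mul(290533, Pow(499999, -1))) = Add(Mul(Add(Mul(104065, Pow(-111378, -1)), Mul(-133152, Pow(-125271, -1))), Pow(169, -1)), Mul(290533, Pow(499999, -1))) = Add(Mul(Add(Mul(104065, Rational(-1, 111378)), Mul(-133152, Rational(-1, 125271))), Rational(1, 169)), Mul(290533, Rational(1, 499999))) = Add(Mul(Add(Rational(-104065, 111378), Rational(44384, 41757)), Rational(1, 169)), Rational(290533, 499999)) = Add(Mul(Rational(66439883, 516756794), Rational(1, 169)), Rational(290533, 499999)) = Add(Rational(66439883, 87331898186), Rational(290533, 499999)) = Rational(26437063736455, 45437941478774)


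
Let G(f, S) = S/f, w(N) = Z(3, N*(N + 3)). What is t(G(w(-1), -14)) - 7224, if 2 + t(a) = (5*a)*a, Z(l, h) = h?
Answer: -6981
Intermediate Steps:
w(N) = N*(3 + N) (w(N) = N*(N + 3) = N*(3 + N))
t(a) = -2 + 5*a² (t(a) = -2 + (5*a)*a = -2 + 5*a²)
t(G(w(-1), -14)) - 7224 = (-2 + 5*(-14*(-1/(3 - 1)))²) - 7224 = (-2 + 5*(-14/((-1*2)))²) - 7224 = (-2 + 5*(-14/(-2))²) - 7224 = (-2 + 5*(-14*(-½))²) - 7224 = (-2 + 5*7²) - 7224 = (-2 + 5*49) - 7224 = (-2 + 245) - 7224 = 243 - 7224 = -6981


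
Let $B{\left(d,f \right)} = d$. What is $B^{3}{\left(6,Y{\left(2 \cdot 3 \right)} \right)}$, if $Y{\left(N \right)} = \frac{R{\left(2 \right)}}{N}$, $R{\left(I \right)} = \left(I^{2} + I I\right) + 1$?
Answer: $216$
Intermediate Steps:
$R{\left(I \right)} = 1 + 2 I^{2}$ ($R{\left(I \right)} = \left(I^{2} + I^{2}\right) + 1 = 2 I^{2} + 1 = 1 + 2 I^{2}$)
$Y{\left(N \right)} = \frac{9}{N}$ ($Y{\left(N \right)} = \frac{1 + 2 \cdot 2^{2}}{N} = \frac{1 + 2 \cdot 4}{N} = \frac{1 + 8}{N} = \frac{9}{N}$)
$B^{3}{\left(6,Y{\left(2 \cdot 3 \right)} \right)} = 6^{3} = 216$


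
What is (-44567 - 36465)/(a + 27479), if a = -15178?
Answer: -81032/12301 ≈ -6.5874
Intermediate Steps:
(-44567 - 36465)/(a + 27479) = (-44567 - 36465)/(-15178 + 27479) = -81032/12301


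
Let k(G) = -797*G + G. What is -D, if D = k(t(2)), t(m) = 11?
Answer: 8756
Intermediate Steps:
k(G) = -796*G
D = -8756 (D = -796*11 = -8756)
-D = -1*(-8756) = 8756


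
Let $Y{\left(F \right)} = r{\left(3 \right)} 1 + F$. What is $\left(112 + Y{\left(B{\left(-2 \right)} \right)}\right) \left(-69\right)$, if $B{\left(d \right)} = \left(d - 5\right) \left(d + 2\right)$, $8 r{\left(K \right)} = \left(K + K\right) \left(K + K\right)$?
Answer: $- \frac{16077}{2} \approx -8038.5$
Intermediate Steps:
$r{\left(K \right)} = \frac{K^{2}}{2}$ ($r{\left(K \right)} = \frac{\left(K + K\right) \left(K + K\right)}{8} = \frac{2 K 2 K}{8} = \frac{4 K^{2}}{8} = \frac{K^{2}}{2}$)
$B{\left(d \right)} = \left(-5 + d\right) \left(2 + d\right)$
$Y{\left(F \right)} = \frac{9}{2} + F$ ($Y{\left(F \right)} = \frac{3^{2}}{2} \cdot 1 + F = \frac{1}{2} \cdot 9 \cdot 1 + F = \frac{9}{2} \cdot 1 + F = \frac{9}{2} + F$)
$\left(112 + Y{\left(B{\left(-2 \right)} \right)}\right) \left(-69\right) = \left(112 + \left(\frac{9}{2} - \left(4 - 4\right)\right)\right) \left(-69\right) = \left(112 + \left(\frac{9}{2} + \left(-10 + 4 + 6\right)\right)\right) \left(-69\right) = \left(112 + \left(\frac{9}{2} + 0\right)\right) \left(-69\right) = \left(112 + \frac{9}{2}\right) \left(-69\right) = \frac{233}{2} \left(-69\right) = - \frac{16077}{2}$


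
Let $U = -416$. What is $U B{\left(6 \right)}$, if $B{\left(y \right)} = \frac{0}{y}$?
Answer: $0$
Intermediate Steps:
$B{\left(y \right)} = 0$
$U B{\left(6 \right)} = \left(-416\right) 0 = 0$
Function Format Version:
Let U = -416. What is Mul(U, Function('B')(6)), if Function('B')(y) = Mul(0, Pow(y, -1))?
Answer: 0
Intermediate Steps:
Function('B')(y) = 0
Mul(U, Function('B')(6)) = Mul(-416, 0) = 0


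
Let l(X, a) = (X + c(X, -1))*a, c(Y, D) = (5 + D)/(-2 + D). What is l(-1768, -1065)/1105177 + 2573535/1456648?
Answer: 5589031783015/1609853866696 ≈ 3.4718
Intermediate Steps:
c(Y, D) = (5 + D)/(-2 + D)
l(X, a) = a*(-4/3 + X) (l(X, a) = (X + (5 - 1)/(-2 - 1))*a = (X + 4/(-3))*a = (X - ⅓*4)*a = (X - 4/3)*a = (-4/3 + X)*a = a*(-4/3 + X))
l(-1768, -1065)/1105177 + 2573535/1456648 = ((⅓)*(-1065)*(-4 + 3*(-1768)))/1105177 + 2573535/1456648 = ((⅓)*(-1065)*(-4 - 5304))*(1/1105177) + 2573535*(1/1456648) = ((⅓)*(-1065)*(-5308))*(1/1105177) + 2573535/1456648 = 1884340*(1/1105177) + 2573535/1456648 = 1884340/1105177 + 2573535/1456648 = 5589031783015/1609853866696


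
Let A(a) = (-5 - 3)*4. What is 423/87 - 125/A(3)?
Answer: 8137/928 ≈ 8.7683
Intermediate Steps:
A(a) = -32 (A(a) = -8*4 = -32)
423/87 - 125/A(3) = 423/87 - 125/(-32) = 423*(1/87) - 125*(-1/32) = 141/29 + 125/32 = 8137/928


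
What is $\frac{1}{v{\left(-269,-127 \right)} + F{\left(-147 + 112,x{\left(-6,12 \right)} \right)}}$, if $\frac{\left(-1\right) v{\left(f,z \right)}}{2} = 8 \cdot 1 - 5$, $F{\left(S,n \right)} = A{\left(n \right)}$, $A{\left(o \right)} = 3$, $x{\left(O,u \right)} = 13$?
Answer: $- \frac{1}{3} \approx -0.33333$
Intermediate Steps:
$F{\left(S,n \right)} = 3$
$v{\left(f,z \right)} = -6$ ($v{\left(f,z \right)} = - 2 \left(8 \cdot 1 - 5\right) = - 2 \left(8 - 5\right) = \left(-2\right) 3 = -6$)
$\frac{1}{v{\left(-269,-127 \right)} + F{\left(-147 + 112,x{\left(-6,12 \right)} \right)}} = \frac{1}{-6 + 3} = \frac{1}{-3} = - \frac{1}{3}$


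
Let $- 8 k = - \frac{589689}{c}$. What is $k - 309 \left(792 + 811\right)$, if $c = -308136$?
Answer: $- \frac{407008411155}{821696} \approx -4.9533 \cdot 10^{5}$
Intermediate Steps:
$k = - \frac{196563}{821696}$ ($k = - \frac{\left(-589689\right) \frac{1}{-308136}}{8} = - \frac{\left(-589689\right) \left(- \frac{1}{308136}\right)}{8} = \left(- \frac{1}{8}\right) \frac{196563}{102712} = - \frac{196563}{821696} \approx -0.23922$)
$k - 309 \left(792 + 811\right) = - \frac{196563}{821696} - 309 \left(792 + 811\right) = - \frac{196563}{821696} - 495327 = - \frac{407008411155}{821696}$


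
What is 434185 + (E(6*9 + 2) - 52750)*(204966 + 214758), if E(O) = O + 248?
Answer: -22012410719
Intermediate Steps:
E(O) = 248 + O
434185 + (E(6*9 + 2) - 52750)*(204966 + 214758) = 434185 + ((248 + (6*9 + 2)) - 52750)*(204966 + 214758) = 434185 + ((248 + (54 + 2)) - 52750)*419724 = 434185 + ((248 + 56) - 52750)*419724 = 434185 + (304 - 52750)*419724 = 434185 - 52446*419724 = 434185 - 22012844904 = -22012410719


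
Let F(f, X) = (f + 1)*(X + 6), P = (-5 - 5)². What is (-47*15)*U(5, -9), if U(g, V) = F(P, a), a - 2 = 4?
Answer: -854460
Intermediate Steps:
P = 100 (P = (-10)² = 100)
a = 6 (a = 2 + 4 = 6)
F(f, X) = (1 + f)*(6 + X)
U(g, V) = 1212 (U(g, V) = 6 + 6 + 6*100 + 6*100 = 6 + 6 + 600 + 600 = 1212)
(-47*15)*U(5, -9) = -47*15*1212 = -705*1212 = -854460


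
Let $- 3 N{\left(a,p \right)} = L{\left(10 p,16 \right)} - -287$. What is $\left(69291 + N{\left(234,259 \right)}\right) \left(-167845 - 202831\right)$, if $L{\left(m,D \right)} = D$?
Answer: $-25647072440$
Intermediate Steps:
$N{\left(a,p \right)} = -101$ ($N{\left(a,p \right)} = - \frac{16 - -287}{3} = - \frac{16 + 287}{3} = \left(- \frac{1}{3}\right) 303 = -101$)
$\left(69291 + N{\left(234,259 \right)}\right) \left(-167845 - 202831\right) = \left(69291 - 101\right) \left(-167845 - 202831\right) = 69190 \left(-370676\right) = -25647072440$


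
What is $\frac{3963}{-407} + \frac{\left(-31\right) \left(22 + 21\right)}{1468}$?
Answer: $- \frac{6360215}{597476} \approx -10.645$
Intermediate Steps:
$\frac{3963}{-407} + \frac{\left(-31\right) \left(22 + 21\right)}{1468} = 3963 \left(- \frac{1}{407}\right) + \left(-31\right) 43 \cdot \frac{1}{1468} = - \frac{3963}{407} - \frac{1333}{1468} = - \frac{6360215}{597476}$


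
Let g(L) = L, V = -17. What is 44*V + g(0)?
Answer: -748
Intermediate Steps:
44*V + g(0) = 44*(-17) + 0 = -748 + 0 = -748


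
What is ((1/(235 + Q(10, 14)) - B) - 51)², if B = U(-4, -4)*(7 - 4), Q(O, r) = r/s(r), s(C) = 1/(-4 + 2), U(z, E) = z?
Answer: 65157184/42849 ≈ 1520.6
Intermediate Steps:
s(C) = -½ (s(C) = 1/(-2) = -½)
Q(O, r) = -2*r (Q(O, r) = r/(-½) = r*(-2) = -2*r)
B = -12 (B = -4*(7 - 4) = -4*3 = -12)
((1/(235 + Q(10, 14)) - B) - 51)² = ((1/(235 - 2*14) - 1*(-12)) - 51)² = ((1/(235 - 28) + 12) - 51)² = ((1/207 + 12) - 51)² = (2485/207 - 51)² = (-8072/207)² = 65157184/42849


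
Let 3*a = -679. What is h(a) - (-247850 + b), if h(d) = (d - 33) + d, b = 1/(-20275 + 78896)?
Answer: 43502233750/175863 ≈ 2.4736e+5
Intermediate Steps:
b = 1/58621 ≈ 1.7059e-5
a = -679/3 (a = (⅓)*(-679) = -679/3 ≈ -226.33)
h(d) = -33 + 2*d (h(d) = (-33 + d) + d = -33 + 2*d)
h(a) - (-247850 + b) = (-33 + 2*(-679/3)) - (-247850 + 1/58621) = (-33 - 1358/3) - 1*(-14529214849/58621) = -1457/3 + 14529214849/58621 = 43502233750/175863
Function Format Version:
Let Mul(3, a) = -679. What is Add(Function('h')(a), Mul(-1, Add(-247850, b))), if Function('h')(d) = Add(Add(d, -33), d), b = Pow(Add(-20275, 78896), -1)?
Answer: Rational(43502233750, 175863) ≈ 2.4736e+5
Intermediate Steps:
b = Rational(1, 58621) (b = Pow(58621, -1) = Rational(1, 58621) ≈ 1.7059e-5)
a = Rational(-679, 3) (a = Mul(Rational(1, 3), -679) = Rational(-679, 3) ≈ -226.33)
Function('h')(d) = Add(-33, Mul(2, d)) (Function('h')(d) = Add(Add(-33, d), d) = Add(-33, Mul(2, d)))
Add(Function('h')(a), Mul(-1, Add(-247850, b))) = Add(Add(-33, Mul(2, Rational(-679, 3))), Mul(-1, Add(-247850, Rational(1, 58621)))) = Add(Add(-33, Rational(-1358, 3)), Mul(-1, Rational(-14529214849, 58621))) = Add(Rational(-1457, 3), Rational(14529214849, 58621)) = Rational(43502233750, 175863)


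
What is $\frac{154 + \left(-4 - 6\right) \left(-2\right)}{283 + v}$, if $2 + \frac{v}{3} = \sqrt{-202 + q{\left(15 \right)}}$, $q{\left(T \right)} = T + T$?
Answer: $\frac{48198}{78277} - \frac{1044 i \sqrt{43}}{78277} \approx 0.61574 - 0.087458 i$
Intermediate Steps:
$q{\left(T \right)} = 2 T$
$v = -6 + 6 i \sqrt{43}$ ($v = -6 + 3 \sqrt{-202 + 2 \cdot 15} = -6 + 3 \sqrt{-202 + 30} = -6 + 3 \sqrt{-172} = -6 + 3 \cdot 2 i \sqrt{43} = -6 + 6 i \sqrt{43} \approx -6.0 + 39.345 i$)
$\frac{154 + \left(-4 - 6\right) \left(-2\right)}{283 + v} = \frac{154 + \left(-4 - 6\right) \left(-2\right)}{283 - \left(6 - 6 i \sqrt{43}\right)} = \frac{154 - -20}{277 + 6 i \sqrt{43}} = \frac{154 + 20}{277 + 6 i \sqrt{43}} = \frac{174}{277 + 6 i \sqrt{43}}$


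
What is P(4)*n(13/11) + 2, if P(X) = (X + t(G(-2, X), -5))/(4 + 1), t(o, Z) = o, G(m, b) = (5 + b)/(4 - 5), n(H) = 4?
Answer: -2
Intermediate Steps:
G(m, b) = -5 - b (G(m, b) = (5 + b)/(-1) = (5 + b)*(-1) = -5 - b)
P(X) = -1 (P(X) = (X + (-5 - X))/(4 + 1) = -5/5 = -5*⅕ = -1)
P(4)*n(13/11) + 2 = -1*4 + 2 = -4 + 2 = -2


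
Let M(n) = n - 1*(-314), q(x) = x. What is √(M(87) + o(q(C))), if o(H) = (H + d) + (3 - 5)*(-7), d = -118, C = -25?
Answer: 4*√17 ≈ 16.492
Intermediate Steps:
M(n) = 314 + n (M(n) = n + 314 = 314 + n)
o(H) = -104 + H (o(H) = (H - 118) + (3 - 5)*(-7) = (-118 + H) - 2*(-7) = (-118 + H) + 14 = -104 + H)
√(M(87) + o(q(C))) = √((314 + 87) + (-104 - 25)) = √(401 - 129) = √272 = 4*√17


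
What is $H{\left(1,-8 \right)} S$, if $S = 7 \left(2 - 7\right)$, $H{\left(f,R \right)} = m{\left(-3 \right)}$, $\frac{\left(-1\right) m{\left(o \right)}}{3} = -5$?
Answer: $-525$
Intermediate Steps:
$m{\left(o \right)} = 15$ ($m{\left(o \right)} = \left(-3\right) \left(-5\right) = 15$)
$H{\left(f,R \right)} = 15$
$S = -35$ ($S = 7 \left(-5\right) = -35$)
$H{\left(1,-8 \right)} S = 15 \left(-35\right) = -525$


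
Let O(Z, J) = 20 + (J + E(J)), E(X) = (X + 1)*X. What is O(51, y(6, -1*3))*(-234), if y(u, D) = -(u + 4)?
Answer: -23400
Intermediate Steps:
E(X) = X*(1 + X) (E(X) = (1 + X)*X = X*(1 + X))
y(u, D) = -4 - u (y(u, D) = -(4 + u) = -4 - u)
O(Z, J) = 20 + J + J*(1 + J) (O(Z, J) = 20 + (J + J*(1 + J)) = 20 + J + J*(1 + J))
O(51, y(6, -1*3))*(-234) = (20 + (-4 - 1*6) + (-4 - 1*6)*(1 + (-4 - 1*6)))*(-234) = (20 + (-4 - 6) + (-4 - 6)*(1 + (-4 - 6)))*(-234) = (20 - 10 - 10*(1 - 10))*(-234) = (20 - 10 - 10*(-9))*(-234) = (20 - 10 + 90)*(-234) = 100*(-234) = -23400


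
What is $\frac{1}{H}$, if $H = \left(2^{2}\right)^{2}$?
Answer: $\frac{1}{16} \approx 0.0625$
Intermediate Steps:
$H = 16$ ($H = 4^{2} = 16$)
$\frac{1}{H} = \frac{1}{16}$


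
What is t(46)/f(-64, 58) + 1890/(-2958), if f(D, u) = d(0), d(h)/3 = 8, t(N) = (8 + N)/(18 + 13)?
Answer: -34623/61132 ≈ -0.56636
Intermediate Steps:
t(N) = 8/31 + N/31 (t(N) = (8 + N)/31 = (8 + N)*(1/31) = 8/31 + N/31)
d(h) = 24 (d(h) = 3*8 = 24)
f(D, u) = 24
t(46)/f(-64, 58) + 1890/(-2958) = (8/31 + (1/31)*46)/24 + 1890/(-2958) = (8/31 + 46/31)*(1/24) + 1890*(-1/2958) = (54/31)*(1/24) - 315/493 = 9/124 - 315/493 = -34623/61132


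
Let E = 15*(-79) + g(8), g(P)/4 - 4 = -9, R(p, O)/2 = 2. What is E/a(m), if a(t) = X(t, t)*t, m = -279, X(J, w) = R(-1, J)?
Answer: 1205/1116 ≈ 1.0797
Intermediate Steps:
R(p, O) = 4 (R(p, O) = 2*2 = 4)
X(J, w) = 4
g(P) = -20 (g(P) = 16 + 4*(-9) = 16 - 36 = -20)
a(t) = 4*t
E = -1205 (E = 15*(-79) - 20 = -1185 - 20 = -1205)
E/a(m) = -1205/(4*(-279)) = -1205/(-1116) = -1205*(-1/1116) = 1205/1116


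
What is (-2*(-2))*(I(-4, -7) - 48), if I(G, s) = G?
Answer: -208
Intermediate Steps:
(-2*(-2))*(I(-4, -7) - 48) = (-2*(-2))*(-4 - 48) = 4*(-52) = -208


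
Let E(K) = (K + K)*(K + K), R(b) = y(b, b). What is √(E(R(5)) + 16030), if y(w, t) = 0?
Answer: √16030 ≈ 126.61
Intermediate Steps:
R(b) = 0
E(K) = 4*K² (E(K) = (2*K)*(2*K) = 4*K²)
√(E(R(5)) + 16030) = √(4*0² + 16030) = √(4*0 + 16030) = √(0 + 16030) = √16030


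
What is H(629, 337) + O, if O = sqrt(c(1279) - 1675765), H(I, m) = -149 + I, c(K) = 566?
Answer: 480 + I*sqrt(1675199) ≈ 480.0 + 1294.3*I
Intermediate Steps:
O = I*sqrt(1675199) (O = sqrt(566 - 1675765) = sqrt(-1675199) = I*sqrt(1675199) ≈ 1294.3*I)
H(629, 337) + O = (-149 + 629) + I*sqrt(1675199) = 480 + I*sqrt(1675199)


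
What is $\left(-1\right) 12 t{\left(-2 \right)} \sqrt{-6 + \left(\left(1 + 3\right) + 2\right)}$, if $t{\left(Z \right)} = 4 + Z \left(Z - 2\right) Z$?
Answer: $0$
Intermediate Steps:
$t{\left(Z \right)} = 4 + Z^{2} \left(-2 + Z\right)$ ($t{\left(Z \right)} = 4 + Z \left(-2 + Z\right) Z = 4 + Z Z \left(-2 + Z\right) = 4 + Z^{2} \left(-2 + Z\right)$)
$\left(-1\right) 12 t{\left(-2 \right)} \sqrt{-6 + \left(\left(1 + 3\right) + 2\right)} = \left(-1\right) 12 \left(4 + \left(-2\right)^{3} - 2 \left(-2\right)^{2}\right) \sqrt{-6 + \left(\left(1 + 3\right) + 2\right)} = - 12 \left(4 - 8 - 8\right) \sqrt{-6 + \left(4 + 2\right)} = - 12 \left(4 - 8 - 8\right) \sqrt{-6 + 6} = \left(-12\right) \left(-12\right) \sqrt{0} = 144 \cdot 0 = 0$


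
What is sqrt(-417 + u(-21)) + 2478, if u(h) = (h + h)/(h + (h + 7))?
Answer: 2478 + 3*I*sqrt(1155)/5 ≈ 2478.0 + 20.391*I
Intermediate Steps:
u(h) = 2*h/(7 + 2*h) (u(h) = (2*h)/(h + (7 + h)) = (2*h)/(7 + 2*h) = 2*h/(7 + 2*h))
sqrt(-417 + u(-21)) + 2478 = sqrt(-417 + 2*(-21)/(7 + 2*(-21))) + 2478 = sqrt(-417 + 2*(-21)/(7 - 42)) + 2478 = sqrt(-417 + 2*(-21)/(-35)) + 2478 = sqrt(-417 + 2*(-21)*(-1/35)) + 2478 = sqrt(-417 + 6/5) + 2478 = sqrt(-2079/5) + 2478 = 3*I*sqrt(1155)/5 + 2478 = 2478 + 3*I*sqrt(1155)/5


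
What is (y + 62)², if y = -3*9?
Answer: 1225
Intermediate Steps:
y = -27
(y + 62)² = (-27 + 62)² = 35² = 1225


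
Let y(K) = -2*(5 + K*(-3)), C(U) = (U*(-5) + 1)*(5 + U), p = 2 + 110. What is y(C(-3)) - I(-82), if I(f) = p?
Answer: 70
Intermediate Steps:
p = 112
I(f) = 112
C(U) = (1 - 5*U)*(5 + U) (C(U) = (-5*U + 1)*(5 + U) = (1 - 5*U)*(5 + U))
y(K) = -10 + 6*K (y(K) = -2*(5 - 3*K) = -10 + 6*K)
y(C(-3)) - I(-82) = (-10 + 6*(5 - 24*(-3) - 5*(-3)²)) - 1*112 = (-10 + 6*(5 + 72 - 5*9)) - 112 = (-10 + 6*(5 + 72 - 45)) - 112 = (-10 + 6*32) - 112 = (-10 + 192) - 112 = 182 - 112 = 70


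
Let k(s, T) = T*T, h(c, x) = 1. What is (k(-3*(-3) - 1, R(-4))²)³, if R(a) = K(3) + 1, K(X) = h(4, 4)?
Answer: 4096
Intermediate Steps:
K(X) = 1
R(a) = 2 (R(a) = 1 + 1 = 2)
k(s, T) = T²
(k(-3*(-3) - 1, R(-4))²)³ = ((2²)²)³ = (4²)³ = 16³ = 4096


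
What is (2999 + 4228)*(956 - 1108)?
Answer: -1098504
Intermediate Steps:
(2999 + 4228)*(956 - 1108) = 7227*(-152) = -1098504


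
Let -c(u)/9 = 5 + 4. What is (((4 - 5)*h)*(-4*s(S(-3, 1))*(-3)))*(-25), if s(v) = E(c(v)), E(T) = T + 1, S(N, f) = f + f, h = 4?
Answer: -96000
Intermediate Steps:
S(N, f) = 2*f
c(u) = -81 (c(u) = -9*(5 + 4) = -9*9 = -81)
E(T) = 1 + T
s(v) = -80 (s(v) = 1 - 81 = -80)
(((4 - 5)*h)*(-4*s(S(-3, 1))*(-3)))*(-25) = (((4 - 5)*4)*(-4*(-80)*(-3)))*(-25) = ((-1*4)*(320*(-3)))*(-25) = -4*(-960)*(-25) = 3840*(-25) = -96000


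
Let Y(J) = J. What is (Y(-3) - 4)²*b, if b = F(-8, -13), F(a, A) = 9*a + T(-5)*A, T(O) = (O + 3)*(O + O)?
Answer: -16268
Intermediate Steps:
T(O) = 2*O*(3 + O) (T(O) = (3 + O)*(2*O) = 2*O*(3 + O))
F(a, A) = 9*a + 20*A (F(a, A) = 9*a + (2*(-5)*(3 - 5))*A = 9*a + (2*(-5)*(-2))*A = 9*a + 20*A)
b = -332 (b = 9*(-8) + 20*(-13) = -72 - 260 = -332)
(Y(-3) - 4)²*b = (-3 - 4)²*(-332) = (-7)²*(-332) = 49*(-332) = -16268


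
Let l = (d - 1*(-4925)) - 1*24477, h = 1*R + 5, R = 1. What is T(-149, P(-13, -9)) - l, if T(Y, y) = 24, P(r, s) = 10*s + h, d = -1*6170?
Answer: 25746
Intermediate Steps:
d = -6170
h = 6 (h = 1*1 + 5 = 1 + 5 = 6)
P(r, s) = 6 + 10*s (P(r, s) = 10*s + 6 = 6 + 10*s)
l = -25722 (l = (-6170 - 1*(-4925)) - 1*24477 = (-6170 + 4925) - 24477 = -1245 - 24477 = -25722)
T(-149, P(-13, -9)) - l = 24 - 1*(-25722) = 24 + 25722 = 25746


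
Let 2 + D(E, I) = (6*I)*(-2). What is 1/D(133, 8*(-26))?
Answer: 1/2494 ≈ 0.00040096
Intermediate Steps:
D(E, I) = -2 - 12*I (D(E, I) = -2 + (6*I)*(-2) = -2 - 12*I)
1/D(133, 8*(-26)) = 1/(-2 - 96*(-26)) = 1/(-2 - 12*(-208)) = 1/(-2 + 2496) = 1/2494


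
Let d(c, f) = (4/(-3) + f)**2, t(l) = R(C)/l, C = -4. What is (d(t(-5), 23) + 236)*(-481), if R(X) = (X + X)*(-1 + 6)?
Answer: -3053869/9 ≈ -3.3932e+5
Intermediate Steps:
R(X) = 10*X (R(X) = (2*X)*5 = 10*X)
t(l) = -40/l (t(l) = (10*(-4))/l = -40/l)
d(c, f) = (-4/3 + f)**2 (d(c, f) = (4*(-1/3) + f)**2 = (-4/3 + f)**2)
(d(t(-5), 23) + 236)*(-481) = ((-4 + 3*23)**2/9 + 236)*(-481) = ((-4 + 69)**2/9 + 236)*(-481) = ((1/9)*65**2 + 236)*(-481) = ((1/9)*4225 + 236)*(-481) = (4225/9 + 236)*(-481) = (6349/9)*(-481) = -3053869/9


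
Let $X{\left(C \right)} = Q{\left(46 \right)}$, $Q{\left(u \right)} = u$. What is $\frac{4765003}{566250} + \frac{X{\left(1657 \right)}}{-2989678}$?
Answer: $\frac{309691273729}{36802286250} \approx 8.415$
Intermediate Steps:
$X{\left(C \right)} = 46$
$\frac{4765003}{566250} + \frac{X{\left(1657 \right)}}{-2989678} = \frac{4765003}{566250} + \frac{46}{-2989678} = 4765003 \cdot \frac{1}{566250} + 46 \left(- \frac{1}{2989678}\right) = \frac{4765003}{566250} - \frac{1}{64993} = \frac{309691273729}{36802286250}$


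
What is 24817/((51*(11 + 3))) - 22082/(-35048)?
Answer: 221388191/6256068 ≈ 35.388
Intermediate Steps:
24817/((51*(11 + 3))) - 22082/(-35048) = 24817/((51*14)) - 22082*(-1/35048) = 24817/714 + 11041/17524 = 221388191/6256068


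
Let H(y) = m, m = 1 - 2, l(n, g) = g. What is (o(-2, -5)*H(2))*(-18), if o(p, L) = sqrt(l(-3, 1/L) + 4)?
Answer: 18*sqrt(95)/5 ≈ 35.088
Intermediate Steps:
o(p, L) = sqrt(4 + 1/L) (o(p, L) = sqrt(1/L + 4) = sqrt(4 + 1/L))
m = -1
H(y) = -1
(o(-2, -5)*H(2))*(-18) = (sqrt(4 + 1/(-5))*(-1))*(-18) = (sqrt(4 - 1/5)*(-1))*(-18) = (sqrt(19/5)*(-1))*(-18) = ((sqrt(95)/5)*(-1))*(-18) = -sqrt(95)/5*(-18) = 18*sqrt(95)/5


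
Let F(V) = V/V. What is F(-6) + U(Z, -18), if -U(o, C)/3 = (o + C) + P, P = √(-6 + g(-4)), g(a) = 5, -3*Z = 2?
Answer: 57 - 3*I ≈ 57.0 - 3.0*I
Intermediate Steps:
F(V) = 1
Z = -⅔ (Z = -⅓*2 = -⅔ ≈ -0.66667)
P = I (P = √(-6 + 5) = √(-1) = I ≈ 1.0*I)
U(o, C) = -3*I - 3*C - 3*o (U(o, C) = -3*((o + C) + I) = -3*((C + o) + I) = -3*(I + C + o) = -3*I - 3*C - 3*o)
F(-6) + U(Z, -18) = 1 + (-3*I - 3*(-18) - 3*(-⅔)) = 1 + (-3*I + 54 + 2) = 1 + (56 - 3*I) = 57 - 3*I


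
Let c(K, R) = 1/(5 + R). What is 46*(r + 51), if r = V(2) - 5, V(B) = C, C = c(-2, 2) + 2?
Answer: 15502/7 ≈ 2214.6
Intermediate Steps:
C = 15/7 (C = 1/(5 + 2) + 2 = 1/7 + 2 = 15/7 ≈ 2.1429)
V(B) = 15/7
r = -20/7 (r = 15/7 - 5 = -20/7 ≈ -2.8571)
46*(r + 51) = 46*(-20/7 + 51) = 46*(337/7) = 15502/7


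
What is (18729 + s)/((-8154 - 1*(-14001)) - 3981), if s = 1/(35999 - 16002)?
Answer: 187261907/18657201 ≈ 10.037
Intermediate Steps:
s = 1/19997 ≈ 5.0007e-5
(18729 + s)/((-8154 - 1*(-14001)) - 3981) = (18729 + 1/19997)/((-8154 - 1*(-14001)) - 3981) = 374523814/(19997*((-8154 + 14001) - 3981)) = 374523814/(19997*(5847 - 3981)) = (374523814/19997)/1866 = (374523814/19997)*(1/1866) = 187261907/18657201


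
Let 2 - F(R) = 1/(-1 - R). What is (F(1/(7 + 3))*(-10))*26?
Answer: -8320/11 ≈ -756.36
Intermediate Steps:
F(R) = 2 - 1/(-1 - R)
(F(1/(7 + 3))*(-10))*26 = (((3 + 2/(7 + 3))/(1 + 1/(7 + 3)))*(-10))*26 = (((3 + 2/10)/(1 + 1/10))*(-10))*26 = (((3 + 2*(⅒))/(1 + ⅒))*(-10))*26 = (((3 + ⅕)/(11/10))*(-10))*26 = (((10/11)*(16/5))*(-10))*26 = ((32/11)*(-10))*26 = -320/11*26 = -8320/11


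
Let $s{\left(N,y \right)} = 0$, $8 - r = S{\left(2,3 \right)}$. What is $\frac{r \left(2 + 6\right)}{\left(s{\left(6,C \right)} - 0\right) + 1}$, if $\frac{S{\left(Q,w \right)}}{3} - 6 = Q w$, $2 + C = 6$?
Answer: $-224$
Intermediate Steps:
$C = 4$ ($C = -2 + 6 = 4$)
$S{\left(Q,w \right)} = 18 + 3 Q w$
$r = -28$ ($r = 8 - \left(18 + 3 \cdot 2 \cdot 3\right) = 8 - \left(18 + 18\right) = 8 - 36 = -28$)
$\frac{r \left(2 + 6\right)}{\left(s{\left(6,C \right)} - 0\right) + 1} = \frac{\left(-28\right) \left(2 + 6\right)}{\left(0 - 0\right) + 1} = \frac{\left(-28\right) 8}{\left(0 + 0\right) + 1} = \frac{1}{0 + 1} \left(-224\right) = 1^{-1} \left(-224\right) = 1 \left(-224\right) = -224$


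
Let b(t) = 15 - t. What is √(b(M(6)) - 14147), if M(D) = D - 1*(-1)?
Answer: 3*I*√1571 ≈ 118.91*I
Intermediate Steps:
M(D) = 1 + D (M(D) = D + 1 = 1 + D)
√(b(M(6)) - 14147) = √((15 - (1 + 6)) - 14147) = √((15 - 1*7) - 14147) = √((15 - 7) - 14147) = √(8 - 14147) = √(-14139) = 3*I*√1571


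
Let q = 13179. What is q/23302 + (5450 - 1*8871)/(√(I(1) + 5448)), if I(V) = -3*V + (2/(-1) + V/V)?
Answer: 69/122 - 3421*√1361/2722 ≈ -45.800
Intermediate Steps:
I(V) = -1 - 3*V (I(V) = -3*V + (2*(-1) + 1) = -3*V + (-2 + 1) = -3*V - 1 = -1 - 3*V)
q/23302 + (5450 - 1*8871)/(√(I(1) + 5448)) = 13179/23302 + (5450 - 1*8871)/(√((-1 - 3*1) + 5448)) = 13179*(1/23302) + (5450 - 8871)/(√((-1 - 3) + 5448)) = 69/122 - 3421/√(-4 + 5448) = 69/122 - 3421*√1361/2722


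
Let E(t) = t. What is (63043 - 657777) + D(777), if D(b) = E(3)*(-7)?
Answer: -594755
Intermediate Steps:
D(b) = -21 (D(b) = 3*(-7) = -21)
(63043 - 657777) + D(777) = (63043 - 657777) - 21 = -594734 - 21 = -594755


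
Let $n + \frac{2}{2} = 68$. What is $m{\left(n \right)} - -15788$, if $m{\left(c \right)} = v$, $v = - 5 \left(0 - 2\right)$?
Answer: $15798$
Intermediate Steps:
$n = 67$ ($n = -1 + 68 = 67$)
$v = 10$ ($v = \left(-5\right) \left(-2\right) = 10$)
$m{\left(c \right)} = 10$
$m{\left(n \right)} - -15788 = 10 - -15788 = 10 + 15788 = 15798$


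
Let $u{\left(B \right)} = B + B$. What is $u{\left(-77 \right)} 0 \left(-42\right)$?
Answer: $0$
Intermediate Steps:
$u{\left(B \right)} = 2 B$
$u{\left(-77 \right)} 0 \left(-42\right) = 2 \left(-77\right) 0 \left(-42\right) = \left(-154\right) 0 = 0$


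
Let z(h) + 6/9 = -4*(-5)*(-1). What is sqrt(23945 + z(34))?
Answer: sqrt(215319)/3 ≈ 154.67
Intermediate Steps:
z(h) = -62/3 (z(h) = -2/3 - 4*(-5)*(-1) = -2/3 + 20*(-1) = -2/3 - 20 = -62/3)
sqrt(23945 + z(34)) = sqrt(23945 - 62/3) = sqrt(71773/3) = sqrt(215319)/3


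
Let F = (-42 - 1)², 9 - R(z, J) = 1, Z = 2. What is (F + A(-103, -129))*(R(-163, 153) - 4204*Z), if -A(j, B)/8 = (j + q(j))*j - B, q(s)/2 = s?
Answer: 2131911600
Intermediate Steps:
R(z, J) = 8 (R(z, J) = 9 - 1*1 = 9 - 1 = 8)
q(s) = 2*s
F = 1849 (F = (-43)² = 1849)
A(j, B) = -24*j² + 8*B (A(j, B) = -8*((j + 2*j)*j - B) = -8*((3*j)*j - B) = -8*(3*j² - B) = -8*(-B + 3*j²) = -24*j² + 8*B)
(F + A(-103, -129))*(R(-163, 153) - 4204*Z) = (1849 + (-24*(-103)² + 8*(-129)))*(8 - 4204*2) = (1849 + (-24*10609 - 1032))*(8 - 8408) = (1849 + (-254616 - 1032))*(-8400) = (1849 - 255648)*(-8400) = -253799*(-8400) = 2131911600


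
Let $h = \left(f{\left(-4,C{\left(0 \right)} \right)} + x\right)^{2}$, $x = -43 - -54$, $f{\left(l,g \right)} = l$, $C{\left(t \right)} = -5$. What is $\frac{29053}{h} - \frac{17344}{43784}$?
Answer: $\frac{158900837}{268177} \approx 592.52$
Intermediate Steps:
$x = 11$ ($x = -43 + 54 = 11$)
$h = 49$ ($h = \left(-4 + 11\right)^{2} = 7^{2} = 49$)
$\frac{29053}{h} - \frac{17344}{43784} = \frac{29053}{49} - \frac{17344}{43784} = 29053 \cdot \frac{1}{49} - \frac{2168}{5473} = \frac{29053}{49} - \frac{2168}{5473} = \frac{158900837}{268177}$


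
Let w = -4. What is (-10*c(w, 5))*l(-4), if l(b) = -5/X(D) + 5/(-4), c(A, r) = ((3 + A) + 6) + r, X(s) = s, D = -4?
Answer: 0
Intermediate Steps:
c(A, r) = 9 + A + r (c(A, r) = (9 + A) + r = 9 + A + r)
l(b) = 0 (l(b) = -5/(-4) + 5/(-4) = -5*(-¼) + 5*(-¼) = 5/4 - 5/4 = 0)
(-10*c(w, 5))*l(-4) = -10*(9 - 4 + 5)*0 = -10*10*0 = -100*0 = 0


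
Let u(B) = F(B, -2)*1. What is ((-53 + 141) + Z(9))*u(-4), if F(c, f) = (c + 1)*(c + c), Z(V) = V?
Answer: 2328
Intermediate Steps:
F(c, f) = 2*c*(1 + c) (F(c, f) = (1 + c)*(2*c) = 2*c*(1 + c))
u(B) = 2*B*(1 + B) (u(B) = (2*B*(1 + B))*1 = 2*B*(1 + B))
((-53 + 141) + Z(9))*u(-4) = ((-53 + 141) + 9)*(2*(-4)*(1 - 4)) = (88 + 9)*(2*(-4)*(-3)) = 97*24 = 2328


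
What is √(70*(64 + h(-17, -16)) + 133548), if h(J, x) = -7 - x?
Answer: √138658 ≈ 372.37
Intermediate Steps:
√(70*(64 + h(-17, -16)) + 133548) = √(70*(64 + (-7 - 1*(-16))) + 133548) = √(70*(64 + (-7 + 16)) + 133548) = √(70*(64 + 9) + 133548) = √(70*73 + 133548) = √(5110 + 133548) = √138658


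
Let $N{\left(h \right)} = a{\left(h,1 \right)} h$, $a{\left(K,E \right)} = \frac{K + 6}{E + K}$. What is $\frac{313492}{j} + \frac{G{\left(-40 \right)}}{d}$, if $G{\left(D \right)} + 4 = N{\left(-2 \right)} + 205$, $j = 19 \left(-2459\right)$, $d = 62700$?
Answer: $- \frac{94000879}{14016300} \approx -6.7065$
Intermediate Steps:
$j = -46721$
$a{\left(K,E \right)} = \frac{6 + K}{E + K}$
$N{\left(h \right)} = \frac{h \left(6 + h\right)}{1 + h}$ ($N{\left(h \right)} = \frac{6 + h}{1 + h} h = \frac{h \left(6 + h\right)}{1 + h}$)
$G{\left(D \right)} = 209$ ($G{\left(D \right)} = -4 + \left(- \frac{2 \left(6 - 2\right)}{1 - 2} + 205\right) = -4 + \left(\left(-2\right) \frac{1}{-1} \cdot 4 + 205\right) = -4 + \left(\left(-2\right) \left(-1\right) 4 + 205\right) = -4 + \left(8 + 205\right) = -4 + 213 = 209$)
$\frac{313492}{j} + \frac{G{\left(-40 \right)}}{d} = \frac{313492}{-46721} + \frac{209}{62700} = 313492 \left(- \frac{1}{46721}\right) + 209 \cdot \frac{1}{62700} = - \frac{313492}{46721} + \frac{1}{300} = - \frac{94000879}{14016300}$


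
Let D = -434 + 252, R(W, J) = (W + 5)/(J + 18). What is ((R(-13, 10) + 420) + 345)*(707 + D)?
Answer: 401475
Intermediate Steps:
R(W, J) = (5 + W)/(18 + J)
D = -182
((R(-13, 10) + 420) + 345)*(707 + D) = (((5 - 13)/(18 + 10) + 420) + 345)*(707 - 182) = ((-8/28 + 420) + 345)*525 = (((1/28)*(-8) + 420) + 345)*525 = ((-2/7 + 420) + 345)*525 = (2938/7 + 345)*525 = (5353/7)*525 = 401475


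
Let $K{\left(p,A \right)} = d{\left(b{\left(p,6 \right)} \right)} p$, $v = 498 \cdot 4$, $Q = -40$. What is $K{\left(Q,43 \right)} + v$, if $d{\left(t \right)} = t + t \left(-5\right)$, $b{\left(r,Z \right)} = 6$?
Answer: $2952$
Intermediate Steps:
$d{\left(t \right)} = - 4 t$ ($d{\left(t \right)} = t - 5 t = - 4 t$)
$v = 1992$
$K{\left(p,A \right)} = - 24 p$ ($K{\left(p,A \right)} = \left(-4\right) 6 p = - 24 p$)
$K{\left(Q,43 \right)} + v = \left(-24\right) \left(-40\right) + 1992 = 960 + 1992 = 2952$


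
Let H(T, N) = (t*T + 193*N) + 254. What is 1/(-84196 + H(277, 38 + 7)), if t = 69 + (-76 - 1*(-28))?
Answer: -1/69440 ≈ -1.4401e-5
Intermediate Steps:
t = 21 (t = 69 + (-76 + 28) = 69 - 48 = 21)
H(T, N) = 254 + 21*T + 193*N (H(T, N) = (21*T + 193*N) + 254 = 254 + 21*T + 193*N)
1/(-84196 + H(277, 38 + 7)) = 1/(-84196 + (254 + 21*277 + 193*(38 + 7))) = 1/(-84196 + (254 + 5817 + 193*45)) = 1/(-84196 + (254 + 5817 + 8685)) = 1/(-84196 + 14756) = 1/(-69440) = -1/69440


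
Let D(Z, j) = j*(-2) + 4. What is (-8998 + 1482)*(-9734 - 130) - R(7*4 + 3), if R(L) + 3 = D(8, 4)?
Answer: 74137831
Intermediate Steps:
D(Z, j) = 4 - 2*j (D(Z, j) = -2*j + 4 = 4 - 2*j)
R(L) = -7 (R(L) = -3 + (4 - 2*4) = -3 + (4 - 8) = -3 - 4 = -7)
(-8998 + 1482)*(-9734 - 130) - R(7*4 + 3) = (-8998 + 1482)*(-9734 - 130) - 1*(-7) = -7516*(-9864) + 7 = 74137824 + 7 = 74137831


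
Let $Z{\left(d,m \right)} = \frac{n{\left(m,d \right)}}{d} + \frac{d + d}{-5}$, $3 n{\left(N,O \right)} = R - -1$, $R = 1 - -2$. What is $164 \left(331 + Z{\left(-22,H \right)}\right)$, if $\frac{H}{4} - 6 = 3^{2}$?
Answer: $\frac{9193348}{165} \approx 55717.0$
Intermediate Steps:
$R = 3$ ($R = 1 + 2 = 3$)
$H = 60$ ($H = 24 + 4 \cdot 3^{2} = 24 + 4 \cdot 9 = 24 + 36 = 60$)
$n{\left(N,O \right)} = \frac{4}{3}$ ($n{\left(N,O \right)} = \frac{3 - -1}{3} = \frac{3 + 1}{3} = \frac{1}{3} \cdot 4 = \frac{4}{3}$)
$Z{\left(d,m \right)} = - \frac{2 d}{5} + \frac{4}{3 d}$ ($Z{\left(d,m \right)} = \frac{4}{3 d} + \frac{d + d}{-5} = \frac{4}{3 d} + 2 d \left(- \frac{1}{5}\right) = \frac{4}{3 d} - \frac{2 d}{5} = - \frac{2 d}{5} + \frac{4}{3 d}$)
$164 \left(331 + Z{\left(-22,H \right)}\right) = 164 \left(331 + \frac{2 \left(10 - 3 \left(-22\right)^{2}\right)}{15 \left(-22\right)}\right) = 164 \left(331 + \frac{2}{15} \left(- \frac{1}{22}\right) \left(10 - 1452\right)\right) = 164 \left(331 + \frac{2}{15} \left(- \frac{1}{22}\right) \left(-1442\right)\right) = 164 \left(331 + \frac{1442}{165}\right) = 164 \cdot \frac{56057}{165} = \frac{9193348}{165}$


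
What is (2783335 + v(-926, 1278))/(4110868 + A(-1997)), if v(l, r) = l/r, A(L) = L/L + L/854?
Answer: 1518882214108/2243324602431 ≈ 0.67707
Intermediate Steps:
A(L) = 1 + L/854 (A(L) = 1 + L*(1/854) = 1 + L/854)
(2783335 + v(-926, 1278))/(4110868 + A(-1997)) = (2783335 - 926/1278)/(4110868 + (1 + (1/854)*(-1997))) = (2783335 - 926*1/1278)/(4110868 + (1 - 1997/854)) = (2783335 - 463/639)/(4110868 - 1143/854) = 1778550602/(639*(3510680129/854)) = (1778550602/639)*(854/3510680129) = 1518882214108/2243324602431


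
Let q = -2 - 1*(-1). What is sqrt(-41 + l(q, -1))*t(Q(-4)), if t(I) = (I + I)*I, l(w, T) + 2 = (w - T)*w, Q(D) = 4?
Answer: 32*I*sqrt(43) ≈ 209.84*I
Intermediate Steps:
q = -1 (q = -2 + 1 = -1)
l(w, T) = -2 + w*(w - T) (l(w, T) = -2 + (w - T)*w = -2 + w*(w - T))
t(I) = 2*I**2 (t(I) = (2*I)*I = 2*I**2)
sqrt(-41 + l(q, -1))*t(Q(-4)) = sqrt(-41 + (-2 + (-1)**2 - 1*(-1)*(-1)))*(2*4**2) = sqrt(-41 + (-2 + 1 - 1))*(2*16) = sqrt(-41 - 2)*32 = sqrt(-43)*32 = (I*sqrt(43))*32 = 32*I*sqrt(43)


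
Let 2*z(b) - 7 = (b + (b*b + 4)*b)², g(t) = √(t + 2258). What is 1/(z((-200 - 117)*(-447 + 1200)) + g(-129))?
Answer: 369960558377744324469992943830486/34217703688793091566798515545117456466825794143343592052575740533 - 4*√2129/34217703688793091566798515545117456466825794143343592052575740533 ≈ 1.0812e-32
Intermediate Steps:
g(t) = √(2258 + t)
z(b) = 7/2 + (b + b*(4 + b²))²/2 (z(b) = 7/2 + (b + (b*b + 4)*b)²/2 = 7/2 + (b + (b² + 4)*b)²/2 = 7/2 + (b + (4 + b²)*b)²/2 = 7/2 + (b + b*(4 + b²))²/2)
1/(z((-200 - 117)*(-447 + 1200)) + g(-129)) = 1/((7/2 + ((-200 - 117)*(-447 + 1200))²*(5 + ((-200 - 117)*(-447 + 1200))²)²/2) + √(2258 - 129)) = 1/((7/2 + (-317*753)²*(5 + (-317*753)²)²/2) + √2129) = 1/((7/2 + (½)*(-238701)²*(5 + (-238701)²)²) + √2129) = 1/((7/2 + (½)*56978167401*(5 + 56978167401)²) + √2129) = 1/((7/2 + (½)*56978167401*56978167406²) + √2129) = 1/((7/2 + (½)*56978167401*3246511560946160768836) + √2129) = 1/((7/2 + 92490139594436081117498235957618) + √2129) = 1/(184980279188872162234996471915243/2 + √2129)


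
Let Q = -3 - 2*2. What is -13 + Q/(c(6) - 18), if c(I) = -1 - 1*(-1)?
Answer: -227/18 ≈ -12.611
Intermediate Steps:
Q = -7 (Q = -3 - 4 = -7)
c(I) = 0 (c(I) = -1 + 1 = 0)
-13 + Q/(c(6) - 18) = -13 - 7/(0 - 18) = -13 - 7/(-18) = -13 - 7*(-1/18) = -13 + 7/18 = -227/18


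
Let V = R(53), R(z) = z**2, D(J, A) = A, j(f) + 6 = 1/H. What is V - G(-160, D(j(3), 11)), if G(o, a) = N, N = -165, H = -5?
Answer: 2974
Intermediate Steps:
j(f) = -31/5 (j(f) = -6 + 1/(-5) = -6 - 1/5 = -31/5)
G(o, a) = -165
V = 2809 (V = 53**2 = 2809)
V - G(-160, D(j(3), 11)) = 2809 - 1*(-165) = 2809 + 165 = 2974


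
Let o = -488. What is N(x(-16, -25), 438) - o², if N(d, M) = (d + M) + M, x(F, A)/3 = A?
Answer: -237343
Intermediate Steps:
x(F, A) = 3*A
N(d, M) = d + 2*M (N(d, M) = (M + d) + M = d + 2*M)
N(x(-16, -25), 438) - o² = (3*(-25) + 2*438) - 1*(-488)² = (-75 + 876) - 1*238144 = 801 - 238144 = -237343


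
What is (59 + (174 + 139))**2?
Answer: 138384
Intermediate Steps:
(59 + (174 + 139))**2 = (59 + 313)**2 = 372**2 = 138384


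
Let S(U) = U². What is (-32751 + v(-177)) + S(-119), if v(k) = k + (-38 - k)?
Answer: -18628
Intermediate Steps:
v(k) = -38
(-32751 + v(-177)) + S(-119) = (-32751 - 38) + (-119)² = -32789 + 14161 = -18628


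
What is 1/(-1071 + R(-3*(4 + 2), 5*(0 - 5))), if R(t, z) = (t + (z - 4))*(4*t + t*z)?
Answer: -1/18837 ≈ -5.3087e-5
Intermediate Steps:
R(t, z) = (4*t + t*z)*(-4 + t + z) (R(t, z) = (t + (-4 + z))*(4*t + t*z) = (-4 + t + z)*(4*t + t*z) = (4*t + t*z)*(-4 + t + z))
1/(-1071 + R(-3*(4 + 2), 5*(0 - 5))) = 1/(-1071 + (-3*(4 + 2))*(-16 + (5*(0 - 5))² + 4*(-3*(4 + 2)) + (-3*(4 + 2))*(5*(0 - 5)))) = 1/(-1071 + (-3*6)*(-16 + (5*(-5))² + 4*(-3*6) + (-3*6)*(5*(-5)))) = 1/(-1071 - 18*(-16 + (-25)² + 4*(-18) - 18*(-25))) = 1/(-1071 - 18*(-16 + 625 - 72 + 450)) = 1/(-1071 - 18*987) = 1/(-1071 - 17766) = 1/(-18837) = -1/18837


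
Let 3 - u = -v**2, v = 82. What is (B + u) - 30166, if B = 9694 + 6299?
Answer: -7446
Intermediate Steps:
u = 6727 (u = 3 - (-1)*82**2 = 3 - (-1)*6724 = 3 - 1*(-6724) = 3 + 6724 = 6727)
B = 15993
(B + u) - 30166 = (15993 + 6727) - 30166 = 22720 - 30166 = -7446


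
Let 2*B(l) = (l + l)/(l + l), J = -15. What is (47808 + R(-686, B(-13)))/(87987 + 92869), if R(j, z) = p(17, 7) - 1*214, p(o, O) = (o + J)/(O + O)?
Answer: 333159/1265992 ≈ 0.26316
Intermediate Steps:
B(l) = 1/2 (B(l) = ((l + l)/(l + l))/2 = ((2*l)/((2*l)))/2 = ((2*l)*(1/(2*l)))/2 = (1/2)*1 = 1/2)
p(o, O) = (-15 + o)/(2*O) (p(o, O) = (o - 15)/(O + O) = (-15 + o)/((2*O)) = (-15 + o)*(1/(2*O)) = (-15 + o)/(2*O))
R(j, z) = -1497/7 (R(j, z) = (1/2)*(-15 + 17)/7 - 1*214 = (1/2)*(1/7)*2 - 214 = 1/7 - 214 = -1497/7)
(47808 + R(-686, B(-13)))/(87987 + 92869) = (47808 - 1497/7)/(87987 + 92869) = (333159/7)/180856 = (333159/7)*(1/180856) = 333159/1265992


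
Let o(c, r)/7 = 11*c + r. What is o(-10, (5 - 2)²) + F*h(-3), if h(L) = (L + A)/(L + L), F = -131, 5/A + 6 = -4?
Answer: -9401/12 ≈ -783.42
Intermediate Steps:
A = -½ (A = 5/(-6 - 4) = 5/(-10) = 5*(-⅒) = -½ ≈ -0.50000)
h(L) = (-½ + L)/(2*L) (h(L) = (L - ½)/(L + L) = (-½ + L)/((2*L)) = (-½ + L)*(1/(2*L)) = (-½ + L)/(2*L))
o(c, r) = 7*r + 77*c (o(c, r) = 7*(11*c + r) = 7*(r + 11*c) = 7*r + 77*c)
o(-10, (5 - 2)²) + F*h(-3) = (7*(5 - 2)² + 77*(-10)) - 131*(-1 + 2*(-3))/(4*(-3)) = (7*3² - 770) - 131*(-1)*(-1 - 6)/(4*3) = (7*9 - 770) - 131*(-1)*(-7)/(4*3) = (63 - 770) - 131*7/12 = -707 - 917/12 = -9401/12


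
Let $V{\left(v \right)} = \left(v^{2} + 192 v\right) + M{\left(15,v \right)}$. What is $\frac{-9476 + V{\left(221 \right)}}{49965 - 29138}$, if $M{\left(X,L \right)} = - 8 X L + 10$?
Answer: $\frac{55287}{20827} \approx 2.6546$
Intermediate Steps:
$M{\left(X,L \right)} = 10 - 8 L X$ ($M{\left(X,L \right)} = - 8 L X + 10 = 10 - 8 L X$)
$V{\left(v \right)} = 10 + v^{2} + 72 v$ ($V{\left(v \right)} = \left(v^{2} + 192 v\right) - \left(-10 + 8 v 15\right) = \left(v^{2} + 192 v\right) - \left(-10 + 120 v\right) = 10 + v^{2} + 72 v$)
$\frac{-9476 + V{\left(221 \right)}}{49965 - 29138} = \frac{-9476 + \left(10 + 221^{2} + 72 \cdot 221\right)}{49965 - 29138} = \frac{-9476 + \left(10 + 48841 + 15912\right)}{20827} = \left(-9476 + 64763\right) \frac{1}{20827} = 55287 \cdot \frac{1}{20827} = \frac{55287}{20827}$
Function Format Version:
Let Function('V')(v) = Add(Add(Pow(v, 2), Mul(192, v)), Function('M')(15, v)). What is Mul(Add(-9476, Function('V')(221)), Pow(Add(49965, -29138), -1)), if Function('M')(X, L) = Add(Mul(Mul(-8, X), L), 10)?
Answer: Rational(55287, 20827) ≈ 2.6546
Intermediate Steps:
Function('M')(X, L) = Add(10, Mul(-8, L, X)) (Function('M')(X, L) = Add(Mul(-8, L, X), 10) = Add(10, Mul(-8, L, X)))
Function('V')(v) = Add(10, Pow(v, 2), Mul(72, v)) (Function('V')(v) = Add(Add(Pow(v, 2), Mul(192, v)), Add(10, Mul(-8, v, 15))) = Add(Add(Pow(v, 2), Mul(192, v)), Add(10, Mul(-120, v))) = Add(10, Pow(v, 2), Mul(72, v)))
Mul(Add(-9476, Function('V')(221)), Pow(Add(49965, -29138), -1)) = Mul(Add(-9476, Add(10, Pow(221, 2), Mul(72, 221))), Pow(Add(49965, -29138), -1)) = Mul(Add(-9476, Add(10, 48841, 15912)), Pow(20827, -1)) = Mul(Add(-9476, 64763), Rational(1, 20827)) = Mul(55287, Rational(1, 20827)) = Rational(55287, 20827)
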